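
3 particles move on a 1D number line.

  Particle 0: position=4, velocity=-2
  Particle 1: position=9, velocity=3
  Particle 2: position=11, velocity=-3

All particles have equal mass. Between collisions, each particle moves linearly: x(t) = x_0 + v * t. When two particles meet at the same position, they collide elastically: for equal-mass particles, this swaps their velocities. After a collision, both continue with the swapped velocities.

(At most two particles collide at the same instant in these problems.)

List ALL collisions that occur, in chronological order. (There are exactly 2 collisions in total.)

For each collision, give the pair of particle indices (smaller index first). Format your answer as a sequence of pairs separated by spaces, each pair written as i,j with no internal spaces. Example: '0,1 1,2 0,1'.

Collision at t=1/3: particles 1 and 2 swap velocities; positions: p0=10/3 p1=10 p2=10; velocities now: v0=-2 v1=-3 v2=3
Collision at t=7: particles 0 and 1 swap velocities; positions: p0=-10 p1=-10 p2=30; velocities now: v0=-3 v1=-2 v2=3

Answer: 1,2 0,1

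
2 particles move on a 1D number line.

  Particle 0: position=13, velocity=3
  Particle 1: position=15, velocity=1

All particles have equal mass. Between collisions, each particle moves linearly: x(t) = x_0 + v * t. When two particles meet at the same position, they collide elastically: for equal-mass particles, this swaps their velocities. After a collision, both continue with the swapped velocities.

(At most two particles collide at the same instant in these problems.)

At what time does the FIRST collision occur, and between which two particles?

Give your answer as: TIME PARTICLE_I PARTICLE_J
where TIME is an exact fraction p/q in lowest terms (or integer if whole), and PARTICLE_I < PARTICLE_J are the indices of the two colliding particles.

Pair (0,1): pos 13,15 vel 3,1 -> gap=2, closing at 2/unit, collide at t=1
Earliest collision: t=1 between 0 and 1

Answer: 1 0 1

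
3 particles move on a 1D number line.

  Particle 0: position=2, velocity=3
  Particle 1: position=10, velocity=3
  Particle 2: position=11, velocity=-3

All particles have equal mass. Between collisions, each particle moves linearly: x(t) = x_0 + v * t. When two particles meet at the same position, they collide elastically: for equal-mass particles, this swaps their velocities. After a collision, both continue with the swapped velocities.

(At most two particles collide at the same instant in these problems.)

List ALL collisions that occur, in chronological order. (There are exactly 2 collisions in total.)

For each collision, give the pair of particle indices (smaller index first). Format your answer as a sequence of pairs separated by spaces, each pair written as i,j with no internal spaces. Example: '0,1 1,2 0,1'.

Collision at t=1/6: particles 1 and 2 swap velocities; positions: p0=5/2 p1=21/2 p2=21/2; velocities now: v0=3 v1=-3 v2=3
Collision at t=3/2: particles 0 and 1 swap velocities; positions: p0=13/2 p1=13/2 p2=29/2; velocities now: v0=-3 v1=3 v2=3

Answer: 1,2 0,1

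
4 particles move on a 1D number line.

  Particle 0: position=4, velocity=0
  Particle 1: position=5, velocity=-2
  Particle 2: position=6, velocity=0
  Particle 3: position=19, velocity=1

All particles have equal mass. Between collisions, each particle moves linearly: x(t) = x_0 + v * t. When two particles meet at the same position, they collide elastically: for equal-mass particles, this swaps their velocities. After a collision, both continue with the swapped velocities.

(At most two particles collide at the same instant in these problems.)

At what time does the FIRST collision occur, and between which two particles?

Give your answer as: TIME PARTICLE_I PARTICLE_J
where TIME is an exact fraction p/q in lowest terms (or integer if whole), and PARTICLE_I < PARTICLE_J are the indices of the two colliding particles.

Answer: 1/2 0 1

Derivation:
Pair (0,1): pos 4,5 vel 0,-2 -> gap=1, closing at 2/unit, collide at t=1/2
Pair (1,2): pos 5,6 vel -2,0 -> not approaching (rel speed -2 <= 0)
Pair (2,3): pos 6,19 vel 0,1 -> not approaching (rel speed -1 <= 0)
Earliest collision: t=1/2 between 0 and 1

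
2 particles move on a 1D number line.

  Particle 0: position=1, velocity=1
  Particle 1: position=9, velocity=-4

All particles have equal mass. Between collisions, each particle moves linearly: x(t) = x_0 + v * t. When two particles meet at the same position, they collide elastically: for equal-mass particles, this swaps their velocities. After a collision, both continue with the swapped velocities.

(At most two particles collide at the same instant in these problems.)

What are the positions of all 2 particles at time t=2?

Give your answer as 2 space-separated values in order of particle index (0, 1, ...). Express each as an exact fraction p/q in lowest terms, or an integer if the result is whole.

Collision at t=8/5: particles 0 and 1 swap velocities; positions: p0=13/5 p1=13/5; velocities now: v0=-4 v1=1
Advance to t=2 (no further collisions before then); velocities: v0=-4 v1=1; positions = 1 3

Answer: 1 3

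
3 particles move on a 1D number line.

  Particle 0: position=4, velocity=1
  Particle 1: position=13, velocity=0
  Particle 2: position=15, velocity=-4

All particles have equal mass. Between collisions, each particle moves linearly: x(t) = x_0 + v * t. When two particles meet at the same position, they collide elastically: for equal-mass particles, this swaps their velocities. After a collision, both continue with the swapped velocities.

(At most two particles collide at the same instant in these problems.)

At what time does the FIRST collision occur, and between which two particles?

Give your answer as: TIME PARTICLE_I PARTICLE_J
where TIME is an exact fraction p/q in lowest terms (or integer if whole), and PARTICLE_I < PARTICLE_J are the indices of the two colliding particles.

Pair (0,1): pos 4,13 vel 1,0 -> gap=9, closing at 1/unit, collide at t=9
Pair (1,2): pos 13,15 vel 0,-4 -> gap=2, closing at 4/unit, collide at t=1/2
Earliest collision: t=1/2 between 1 and 2

Answer: 1/2 1 2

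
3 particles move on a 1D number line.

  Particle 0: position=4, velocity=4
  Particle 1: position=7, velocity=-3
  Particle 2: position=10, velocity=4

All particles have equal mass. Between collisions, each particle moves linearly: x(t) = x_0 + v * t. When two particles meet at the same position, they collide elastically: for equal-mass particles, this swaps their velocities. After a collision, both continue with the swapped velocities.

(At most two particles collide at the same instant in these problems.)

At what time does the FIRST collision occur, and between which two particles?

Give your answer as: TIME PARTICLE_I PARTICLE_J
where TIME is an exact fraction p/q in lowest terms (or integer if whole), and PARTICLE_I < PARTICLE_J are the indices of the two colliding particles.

Answer: 3/7 0 1

Derivation:
Pair (0,1): pos 4,7 vel 4,-3 -> gap=3, closing at 7/unit, collide at t=3/7
Pair (1,2): pos 7,10 vel -3,4 -> not approaching (rel speed -7 <= 0)
Earliest collision: t=3/7 between 0 and 1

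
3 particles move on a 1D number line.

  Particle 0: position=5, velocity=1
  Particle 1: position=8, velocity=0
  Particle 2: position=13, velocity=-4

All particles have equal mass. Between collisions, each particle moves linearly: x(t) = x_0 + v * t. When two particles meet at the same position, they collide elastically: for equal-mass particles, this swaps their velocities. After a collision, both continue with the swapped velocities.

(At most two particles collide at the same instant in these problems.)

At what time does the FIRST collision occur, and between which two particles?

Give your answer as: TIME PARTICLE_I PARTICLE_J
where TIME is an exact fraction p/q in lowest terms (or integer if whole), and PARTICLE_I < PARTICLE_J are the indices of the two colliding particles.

Answer: 5/4 1 2

Derivation:
Pair (0,1): pos 5,8 vel 1,0 -> gap=3, closing at 1/unit, collide at t=3
Pair (1,2): pos 8,13 vel 0,-4 -> gap=5, closing at 4/unit, collide at t=5/4
Earliest collision: t=5/4 between 1 and 2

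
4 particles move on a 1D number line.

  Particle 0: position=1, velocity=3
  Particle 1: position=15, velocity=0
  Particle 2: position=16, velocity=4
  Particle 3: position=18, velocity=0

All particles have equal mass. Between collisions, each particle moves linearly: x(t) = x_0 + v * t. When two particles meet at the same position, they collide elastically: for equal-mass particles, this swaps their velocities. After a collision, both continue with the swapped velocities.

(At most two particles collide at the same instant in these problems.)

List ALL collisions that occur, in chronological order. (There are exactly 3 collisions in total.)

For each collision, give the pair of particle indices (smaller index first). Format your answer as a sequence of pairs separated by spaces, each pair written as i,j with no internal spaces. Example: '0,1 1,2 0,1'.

Collision at t=1/2: particles 2 and 3 swap velocities; positions: p0=5/2 p1=15 p2=18 p3=18; velocities now: v0=3 v1=0 v2=0 v3=4
Collision at t=14/3: particles 0 and 1 swap velocities; positions: p0=15 p1=15 p2=18 p3=104/3; velocities now: v0=0 v1=3 v2=0 v3=4
Collision at t=17/3: particles 1 and 2 swap velocities; positions: p0=15 p1=18 p2=18 p3=116/3; velocities now: v0=0 v1=0 v2=3 v3=4

Answer: 2,3 0,1 1,2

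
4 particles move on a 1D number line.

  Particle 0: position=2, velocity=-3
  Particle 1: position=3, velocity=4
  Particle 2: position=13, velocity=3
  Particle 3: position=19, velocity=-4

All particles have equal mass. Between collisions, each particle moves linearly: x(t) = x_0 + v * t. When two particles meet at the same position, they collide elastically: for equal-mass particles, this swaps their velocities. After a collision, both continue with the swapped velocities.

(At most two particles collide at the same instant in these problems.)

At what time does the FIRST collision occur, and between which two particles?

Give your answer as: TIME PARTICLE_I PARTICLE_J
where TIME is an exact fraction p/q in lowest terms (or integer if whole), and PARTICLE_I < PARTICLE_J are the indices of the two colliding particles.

Pair (0,1): pos 2,3 vel -3,4 -> not approaching (rel speed -7 <= 0)
Pair (1,2): pos 3,13 vel 4,3 -> gap=10, closing at 1/unit, collide at t=10
Pair (2,3): pos 13,19 vel 3,-4 -> gap=6, closing at 7/unit, collide at t=6/7
Earliest collision: t=6/7 between 2 and 3

Answer: 6/7 2 3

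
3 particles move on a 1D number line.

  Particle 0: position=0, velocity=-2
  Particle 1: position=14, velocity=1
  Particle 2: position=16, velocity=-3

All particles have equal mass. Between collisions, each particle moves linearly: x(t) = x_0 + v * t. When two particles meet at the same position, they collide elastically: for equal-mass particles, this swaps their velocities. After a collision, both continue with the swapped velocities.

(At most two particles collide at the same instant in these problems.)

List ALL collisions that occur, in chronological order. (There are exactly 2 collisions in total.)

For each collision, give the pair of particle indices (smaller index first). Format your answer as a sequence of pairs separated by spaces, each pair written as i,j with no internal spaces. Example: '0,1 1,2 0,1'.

Answer: 1,2 0,1

Derivation:
Collision at t=1/2: particles 1 and 2 swap velocities; positions: p0=-1 p1=29/2 p2=29/2; velocities now: v0=-2 v1=-3 v2=1
Collision at t=16: particles 0 and 1 swap velocities; positions: p0=-32 p1=-32 p2=30; velocities now: v0=-3 v1=-2 v2=1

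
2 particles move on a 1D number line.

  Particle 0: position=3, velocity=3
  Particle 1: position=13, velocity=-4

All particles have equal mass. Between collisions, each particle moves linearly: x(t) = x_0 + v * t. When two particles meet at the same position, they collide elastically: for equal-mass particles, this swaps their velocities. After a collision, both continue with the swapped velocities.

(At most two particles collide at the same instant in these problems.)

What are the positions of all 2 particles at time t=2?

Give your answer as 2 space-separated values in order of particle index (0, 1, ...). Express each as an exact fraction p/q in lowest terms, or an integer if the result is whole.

Collision at t=10/7: particles 0 and 1 swap velocities; positions: p0=51/7 p1=51/7; velocities now: v0=-4 v1=3
Advance to t=2 (no further collisions before then); velocities: v0=-4 v1=3; positions = 5 9

Answer: 5 9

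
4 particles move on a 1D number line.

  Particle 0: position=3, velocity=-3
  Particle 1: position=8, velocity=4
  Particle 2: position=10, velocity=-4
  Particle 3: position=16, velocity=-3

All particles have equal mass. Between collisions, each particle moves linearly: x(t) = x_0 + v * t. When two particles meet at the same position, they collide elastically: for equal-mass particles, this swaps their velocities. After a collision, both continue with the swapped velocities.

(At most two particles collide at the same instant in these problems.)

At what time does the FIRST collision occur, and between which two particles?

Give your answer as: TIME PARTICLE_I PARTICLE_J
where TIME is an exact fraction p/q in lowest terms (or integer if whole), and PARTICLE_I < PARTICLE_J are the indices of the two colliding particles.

Answer: 1/4 1 2

Derivation:
Pair (0,1): pos 3,8 vel -3,4 -> not approaching (rel speed -7 <= 0)
Pair (1,2): pos 8,10 vel 4,-4 -> gap=2, closing at 8/unit, collide at t=1/4
Pair (2,3): pos 10,16 vel -4,-3 -> not approaching (rel speed -1 <= 0)
Earliest collision: t=1/4 between 1 and 2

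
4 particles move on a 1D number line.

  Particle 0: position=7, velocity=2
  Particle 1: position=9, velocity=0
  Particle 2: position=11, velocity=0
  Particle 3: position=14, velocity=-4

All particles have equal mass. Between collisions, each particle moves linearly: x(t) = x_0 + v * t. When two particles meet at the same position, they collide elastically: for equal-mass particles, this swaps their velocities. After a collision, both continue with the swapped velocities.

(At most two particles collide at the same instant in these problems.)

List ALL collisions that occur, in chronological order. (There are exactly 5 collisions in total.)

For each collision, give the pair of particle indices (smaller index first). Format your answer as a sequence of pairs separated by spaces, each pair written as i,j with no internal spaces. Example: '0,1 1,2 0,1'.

Collision at t=3/4: particles 2 and 3 swap velocities; positions: p0=17/2 p1=9 p2=11 p3=11; velocities now: v0=2 v1=0 v2=-4 v3=0
Collision at t=1: particles 0 and 1 swap velocities; positions: p0=9 p1=9 p2=10 p3=11; velocities now: v0=0 v1=2 v2=-4 v3=0
Collision at t=7/6: particles 1 and 2 swap velocities; positions: p0=9 p1=28/3 p2=28/3 p3=11; velocities now: v0=0 v1=-4 v2=2 v3=0
Collision at t=5/4: particles 0 and 1 swap velocities; positions: p0=9 p1=9 p2=19/2 p3=11; velocities now: v0=-4 v1=0 v2=2 v3=0
Collision at t=2: particles 2 and 3 swap velocities; positions: p0=6 p1=9 p2=11 p3=11; velocities now: v0=-4 v1=0 v2=0 v3=2

Answer: 2,3 0,1 1,2 0,1 2,3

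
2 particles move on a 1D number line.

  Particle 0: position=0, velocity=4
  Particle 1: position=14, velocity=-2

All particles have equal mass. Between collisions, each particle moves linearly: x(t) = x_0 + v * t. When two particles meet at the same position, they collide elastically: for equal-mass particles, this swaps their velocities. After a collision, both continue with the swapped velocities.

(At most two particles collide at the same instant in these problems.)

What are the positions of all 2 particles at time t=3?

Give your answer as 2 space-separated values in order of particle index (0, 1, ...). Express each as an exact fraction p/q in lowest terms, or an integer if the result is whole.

Answer: 8 12

Derivation:
Collision at t=7/3: particles 0 and 1 swap velocities; positions: p0=28/3 p1=28/3; velocities now: v0=-2 v1=4
Advance to t=3 (no further collisions before then); velocities: v0=-2 v1=4; positions = 8 12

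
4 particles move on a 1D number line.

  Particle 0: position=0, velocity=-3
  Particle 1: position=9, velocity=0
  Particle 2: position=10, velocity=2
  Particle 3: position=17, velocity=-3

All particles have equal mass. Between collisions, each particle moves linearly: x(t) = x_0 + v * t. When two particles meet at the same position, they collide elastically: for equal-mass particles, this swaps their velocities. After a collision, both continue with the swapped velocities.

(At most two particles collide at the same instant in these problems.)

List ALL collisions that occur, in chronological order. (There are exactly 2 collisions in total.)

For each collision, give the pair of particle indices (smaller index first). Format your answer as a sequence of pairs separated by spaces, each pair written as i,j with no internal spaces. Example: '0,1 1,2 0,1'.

Collision at t=7/5: particles 2 and 3 swap velocities; positions: p0=-21/5 p1=9 p2=64/5 p3=64/5; velocities now: v0=-3 v1=0 v2=-3 v3=2
Collision at t=8/3: particles 1 and 2 swap velocities; positions: p0=-8 p1=9 p2=9 p3=46/3; velocities now: v0=-3 v1=-3 v2=0 v3=2

Answer: 2,3 1,2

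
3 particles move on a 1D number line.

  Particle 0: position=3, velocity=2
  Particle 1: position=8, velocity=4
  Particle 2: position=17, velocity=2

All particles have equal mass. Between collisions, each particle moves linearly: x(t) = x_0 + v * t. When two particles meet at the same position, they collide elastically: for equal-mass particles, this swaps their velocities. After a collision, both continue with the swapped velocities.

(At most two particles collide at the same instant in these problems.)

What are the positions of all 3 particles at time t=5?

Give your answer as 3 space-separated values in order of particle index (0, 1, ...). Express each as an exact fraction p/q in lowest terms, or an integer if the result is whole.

Answer: 13 27 28

Derivation:
Collision at t=9/2: particles 1 and 2 swap velocities; positions: p0=12 p1=26 p2=26; velocities now: v0=2 v1=2 v2=4
Advance to t=5 (no further collisions before then); velocities: v0=2 v1=2 v2=4; positions = 13 27 28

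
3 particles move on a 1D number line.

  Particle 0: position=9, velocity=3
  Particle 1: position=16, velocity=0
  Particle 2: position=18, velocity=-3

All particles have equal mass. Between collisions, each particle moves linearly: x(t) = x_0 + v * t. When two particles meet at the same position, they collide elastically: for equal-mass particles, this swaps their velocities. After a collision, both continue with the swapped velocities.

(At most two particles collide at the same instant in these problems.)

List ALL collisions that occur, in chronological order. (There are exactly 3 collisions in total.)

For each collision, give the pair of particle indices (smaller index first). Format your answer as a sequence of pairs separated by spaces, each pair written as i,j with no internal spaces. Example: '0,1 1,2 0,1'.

Answer: 1,2 0,1 1,2

Derivation:
Collision at t=2/3: particles 1 and 2 swap velocities; positions: p0=11 p1=16 p2=16; velocities now: v0=3 v1=-3 v2=0
Collision at t=3/2: particles 0 and 1 swap velocities; positions: p0=27/2 p1=27/2 p2=16; velocities now: v0=-3 v1=3 v2=0
Collision at t=7/3: particles 1 and 2 swap velocities; positions: p0=11 p1=16 p2=16; velocities now: v0=-3 v1=0 v2=3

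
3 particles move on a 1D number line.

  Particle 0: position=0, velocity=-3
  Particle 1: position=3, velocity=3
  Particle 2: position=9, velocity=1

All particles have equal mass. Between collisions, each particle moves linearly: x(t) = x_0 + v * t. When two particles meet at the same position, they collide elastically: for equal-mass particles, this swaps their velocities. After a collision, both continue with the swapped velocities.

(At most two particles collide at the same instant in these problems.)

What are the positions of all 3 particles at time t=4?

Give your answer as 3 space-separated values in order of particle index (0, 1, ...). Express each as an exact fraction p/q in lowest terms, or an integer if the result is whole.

Answer: -12 13 15

Derivation:
Collision at t=3: particles 1 and 2 swap velocities; positions: p0=-9 p1=12 p2=12; velocities now: v0=-3 v1=1 v2=3
Advance to t=4 (no further collisions before then); velocities: v0=-3 v1=1 v2=3; positions = -12 13 15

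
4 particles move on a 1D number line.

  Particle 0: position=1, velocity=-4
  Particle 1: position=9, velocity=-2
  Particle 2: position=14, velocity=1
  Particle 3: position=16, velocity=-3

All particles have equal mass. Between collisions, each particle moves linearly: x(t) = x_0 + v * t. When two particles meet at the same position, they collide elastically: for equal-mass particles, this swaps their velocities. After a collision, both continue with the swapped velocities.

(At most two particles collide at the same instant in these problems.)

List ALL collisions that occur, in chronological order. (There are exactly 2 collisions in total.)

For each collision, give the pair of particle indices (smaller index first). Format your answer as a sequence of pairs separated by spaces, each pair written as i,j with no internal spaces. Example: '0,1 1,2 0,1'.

Answer: 2,3 1,2

Derivation:
Collision at t=1/2: particles 2 and 3 swap velocities; positions: p0=-1 p1=8 p2=29/2 p3=29/2; velocities now: v0=-4 v1=-2 v2=-3 v3=1
Collision at t=7: particles 1 and 2 swap velocities; positions: p0=-27 p1=-5 p2=-5 p3=21; velocities now: v0=-4 v1=-3 v2=-2 v3=1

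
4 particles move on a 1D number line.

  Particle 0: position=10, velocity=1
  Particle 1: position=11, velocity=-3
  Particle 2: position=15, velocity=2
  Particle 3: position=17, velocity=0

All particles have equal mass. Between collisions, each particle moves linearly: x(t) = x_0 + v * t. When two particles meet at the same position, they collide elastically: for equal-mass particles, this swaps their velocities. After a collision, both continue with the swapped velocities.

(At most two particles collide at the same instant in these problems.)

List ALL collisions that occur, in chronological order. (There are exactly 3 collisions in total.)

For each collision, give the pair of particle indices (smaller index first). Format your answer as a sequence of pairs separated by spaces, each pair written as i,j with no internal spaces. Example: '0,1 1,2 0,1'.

Collision at t=1/4: particles 0 and 1 swap velocities; positions: p0=41/4 p1=41/4 p2=31/2 p3=17; velocities now: v0=-3 v1=1 v2=2 v3=0
Collision at t=1: particles 2 and 3 swap velocities; positions: p0=8 p1=11 p2=17 p3=17; velocities now: v0=-3 v1=1 v2=0 v3=2
Collision at t=7: particles 1 and 2 swap velocities; positions: p0=-10 p1=17 p2=17 p3=29; velocities now: v0=-3 v1=0 v2=1 v3=2

Answer: 0,1 2,3 1,2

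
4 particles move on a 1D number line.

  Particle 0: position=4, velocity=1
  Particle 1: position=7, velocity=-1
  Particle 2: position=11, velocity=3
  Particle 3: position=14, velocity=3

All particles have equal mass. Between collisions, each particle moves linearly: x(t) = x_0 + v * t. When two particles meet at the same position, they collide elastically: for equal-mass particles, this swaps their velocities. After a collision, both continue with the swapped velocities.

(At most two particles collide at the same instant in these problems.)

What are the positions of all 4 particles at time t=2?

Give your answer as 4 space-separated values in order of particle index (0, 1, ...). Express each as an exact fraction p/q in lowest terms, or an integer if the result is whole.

Answer: 5 6 17 20

Derivation:
Collision at t=3/2: particles 0 and 1 swap velocities; positions: p0=11/2 p1=11/2 p2=31/2 p3=37/2; velocities now: v0=-1 v1=1 v2=3 v3=3
Advance to t=2 (no further collisions before then); velocities: v0=-1 v1=1 v2=3 v3=3; positions = 5 6 17 20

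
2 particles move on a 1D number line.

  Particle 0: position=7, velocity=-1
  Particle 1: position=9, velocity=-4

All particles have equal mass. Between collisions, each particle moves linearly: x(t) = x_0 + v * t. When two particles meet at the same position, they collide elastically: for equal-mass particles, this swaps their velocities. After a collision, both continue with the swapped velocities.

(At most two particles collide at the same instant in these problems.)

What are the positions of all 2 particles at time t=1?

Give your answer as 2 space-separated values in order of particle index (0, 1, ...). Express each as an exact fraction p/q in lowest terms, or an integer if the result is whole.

Answer: 5 6

Derivation:
Collision at t=2/3: particles 0 and 1 swap velocities; positions: p0=19/3 p1=19/3; velocities now: v0=-4 v1=-1
Advance to t=1 (no further collisions before then); velocities: v0=-4 v1=-1; positions = 5 6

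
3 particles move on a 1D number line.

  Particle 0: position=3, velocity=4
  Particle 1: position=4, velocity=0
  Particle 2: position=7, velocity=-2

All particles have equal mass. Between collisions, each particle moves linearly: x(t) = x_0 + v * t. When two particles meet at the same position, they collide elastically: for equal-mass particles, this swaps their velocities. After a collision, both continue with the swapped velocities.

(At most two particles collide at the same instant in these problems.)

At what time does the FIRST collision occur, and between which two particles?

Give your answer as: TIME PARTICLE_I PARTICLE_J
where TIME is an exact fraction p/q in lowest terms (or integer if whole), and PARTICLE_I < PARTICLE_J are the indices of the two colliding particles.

Answer: 1/4 0 1

Derivation:
Pair (0,1): pos 3,4 vel 4,0 -> gap=1, closing at 4/unit, collide at t=1/4
Pair (1,2): pos 4,7 vel 0,-2 -> gap=3, closing at 2/unit, collide at t=3/2
Earliest collision: t=1/4 between 0 and 1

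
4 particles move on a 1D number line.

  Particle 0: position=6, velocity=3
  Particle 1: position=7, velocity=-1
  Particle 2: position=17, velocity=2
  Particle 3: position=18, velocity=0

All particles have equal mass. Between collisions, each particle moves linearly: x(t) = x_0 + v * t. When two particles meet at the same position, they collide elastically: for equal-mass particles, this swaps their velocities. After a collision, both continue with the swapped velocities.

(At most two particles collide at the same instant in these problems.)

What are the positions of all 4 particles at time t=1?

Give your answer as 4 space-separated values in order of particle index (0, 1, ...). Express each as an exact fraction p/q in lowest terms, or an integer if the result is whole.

Answer: 6 9 18 19

Derivation:
Collision at t=1/4: particles 0 and 1 swap velocities; positions: p0=27/4 p1=27/4 p2=35/2 p3=18; velocities now: v0=-1 v1=3 v2=2 v3=0
Collision at t=1/2: particles 2 and 3 swap velocities; positions: p0=13/2 p1=15/2 p2=18 p3=18; velocities now: v0=-1 v1=3 v2=0 v3=2
Advance to t=1 (no further collisions before then); velocities: v0=-1 v1=3 v2=0 v3=2; positions = 6 9 18 19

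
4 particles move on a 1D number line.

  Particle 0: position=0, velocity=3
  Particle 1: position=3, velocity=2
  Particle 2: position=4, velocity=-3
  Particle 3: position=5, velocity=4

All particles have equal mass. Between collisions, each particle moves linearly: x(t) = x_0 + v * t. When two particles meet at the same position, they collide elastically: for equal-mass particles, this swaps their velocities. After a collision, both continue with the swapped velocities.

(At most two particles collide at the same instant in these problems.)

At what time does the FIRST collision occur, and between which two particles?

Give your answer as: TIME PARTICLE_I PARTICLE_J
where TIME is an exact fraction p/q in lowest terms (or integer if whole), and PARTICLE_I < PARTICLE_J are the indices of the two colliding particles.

Pair (0,1): pos 0,3 vel 3,2 -> gap=3, closing at 1/unit, collide at t=3
Pair (1,2): pos 3,4 vel 2,-3 -> gap=1, closing at 5/unit, collide at t=1/5
Pair (2,3): pos 4,5 vel -3,4 -> not approaching (rel speed -7 <= 0)
Earliest collision: t=1/5 between 1 and 2

Answer: 1/5 1 2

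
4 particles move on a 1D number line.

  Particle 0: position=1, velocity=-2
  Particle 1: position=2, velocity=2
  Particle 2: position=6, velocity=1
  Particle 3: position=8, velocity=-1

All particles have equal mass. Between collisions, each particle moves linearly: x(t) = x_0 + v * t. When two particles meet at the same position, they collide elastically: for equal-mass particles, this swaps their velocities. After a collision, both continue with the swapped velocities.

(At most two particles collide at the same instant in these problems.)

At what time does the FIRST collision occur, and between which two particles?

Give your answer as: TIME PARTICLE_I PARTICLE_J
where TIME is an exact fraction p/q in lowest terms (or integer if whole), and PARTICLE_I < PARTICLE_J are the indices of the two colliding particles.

Pair (0,1): pos 1,2 vel -2,2 -> not approaching (rel speed -4 <= 0)
Pair (1,2): pos 2,6 vel 2,1 -> gap=4, closing at 1/unit, collide at t=4
Pair (2,3): pos 6,8 vel 1,-1 -> gap=2, closing at 2/unit, collide at t=1
Earliest collision: t=1 between 2 and 3

Answer: 1 2 3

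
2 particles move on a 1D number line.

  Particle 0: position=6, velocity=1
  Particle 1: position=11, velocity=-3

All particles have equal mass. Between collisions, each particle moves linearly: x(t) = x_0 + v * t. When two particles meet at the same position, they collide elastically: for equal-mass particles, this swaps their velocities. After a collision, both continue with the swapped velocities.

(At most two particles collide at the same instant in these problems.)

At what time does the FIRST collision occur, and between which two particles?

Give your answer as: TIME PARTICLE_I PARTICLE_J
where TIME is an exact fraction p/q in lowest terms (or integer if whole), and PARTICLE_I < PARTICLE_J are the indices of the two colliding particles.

Answer: 5/4 0 1

Derivation:
Pair (0,1): pos 6,11 vel 1,-3 -> gap=5, closing at 4/unit, collide at t=5/4
Earliest collision: t=5/4 between 0 and 1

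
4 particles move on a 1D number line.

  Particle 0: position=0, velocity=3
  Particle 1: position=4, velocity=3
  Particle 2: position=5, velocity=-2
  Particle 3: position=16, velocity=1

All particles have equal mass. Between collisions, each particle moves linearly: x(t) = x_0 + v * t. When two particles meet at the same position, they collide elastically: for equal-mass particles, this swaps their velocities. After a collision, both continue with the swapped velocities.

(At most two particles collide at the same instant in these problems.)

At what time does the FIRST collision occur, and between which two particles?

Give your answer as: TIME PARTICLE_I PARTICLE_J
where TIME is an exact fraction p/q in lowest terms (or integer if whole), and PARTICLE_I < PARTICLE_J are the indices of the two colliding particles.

Pair (0,1): pos 0,4 vel 3,3 -> not approaching (rel speed 0 <= 0)
Pair (1,2): pos 4,5 vel 3,-2 -> gap=1, closing at 5/unit, collide at t=1/5
Pair (2,3): pos 5,16 vel -2,1 -> not approaching (rel speed -3 <= 0)
Earliest collision: t=1/5 between 1 and 2

Answer: 1/5 1 2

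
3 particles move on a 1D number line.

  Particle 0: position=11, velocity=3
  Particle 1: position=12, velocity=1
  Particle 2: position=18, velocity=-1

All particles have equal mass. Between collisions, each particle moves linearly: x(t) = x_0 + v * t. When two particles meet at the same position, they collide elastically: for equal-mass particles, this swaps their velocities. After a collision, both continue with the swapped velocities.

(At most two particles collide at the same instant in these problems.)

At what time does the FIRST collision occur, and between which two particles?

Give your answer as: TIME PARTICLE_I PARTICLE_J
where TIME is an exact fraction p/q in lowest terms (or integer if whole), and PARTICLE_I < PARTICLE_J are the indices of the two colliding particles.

Pair (0,1): pos 11,12 vel 3,1 -> gap=1, closing at 2/unit, collide at t=1/2
Pair (1,2): pos 12,18 vel 1,-1 -> gap=6, closing at 2/unit, collide at t=3
Earliest collision: t=1/2 between 0 and 1

Answer: 1/2 0 1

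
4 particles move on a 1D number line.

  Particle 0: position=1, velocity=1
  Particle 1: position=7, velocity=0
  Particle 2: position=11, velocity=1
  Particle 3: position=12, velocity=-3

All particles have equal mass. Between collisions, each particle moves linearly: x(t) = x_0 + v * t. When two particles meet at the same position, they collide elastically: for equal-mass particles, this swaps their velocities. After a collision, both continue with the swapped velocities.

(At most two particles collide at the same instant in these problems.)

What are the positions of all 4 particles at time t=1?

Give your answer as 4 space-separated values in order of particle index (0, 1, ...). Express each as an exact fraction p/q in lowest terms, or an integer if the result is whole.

Collision at t=1/4: particles 2 and 3 swap velocities; positions: p0=5/4 p1=7 p2=45/4 p3=45/4; velocities now: v0=1 v1=0 v2=-3 v3=1
Advance to t=1 (no further collisions before then); velocities: v0=1 v1=0 v2=-3 v3=1; positions = 2 7 9 12

Answer: 2 7 9 12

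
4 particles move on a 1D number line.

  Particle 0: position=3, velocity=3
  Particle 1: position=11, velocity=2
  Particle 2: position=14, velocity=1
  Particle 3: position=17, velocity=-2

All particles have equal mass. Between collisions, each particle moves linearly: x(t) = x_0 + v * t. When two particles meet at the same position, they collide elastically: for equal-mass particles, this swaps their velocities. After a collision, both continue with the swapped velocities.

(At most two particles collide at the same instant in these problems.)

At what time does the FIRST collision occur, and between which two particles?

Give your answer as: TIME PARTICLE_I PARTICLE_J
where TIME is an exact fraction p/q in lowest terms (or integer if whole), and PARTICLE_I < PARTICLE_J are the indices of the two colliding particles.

Pair (0,1): pos 3,11 vel 3,2 -> gap=8, closing at 1/unit, collide at t=8
Pair (1,2): pos 11,14 vel 2,1 -> gap=3, closing at 1/unit, collide at t=3
Pair (2,3): pos 14,17 vel 1,-2 -> gap=3, closing at 3/unit, collide at t=1
Earliest collision: t=1 between 2 and 3

Answer: 1 2 3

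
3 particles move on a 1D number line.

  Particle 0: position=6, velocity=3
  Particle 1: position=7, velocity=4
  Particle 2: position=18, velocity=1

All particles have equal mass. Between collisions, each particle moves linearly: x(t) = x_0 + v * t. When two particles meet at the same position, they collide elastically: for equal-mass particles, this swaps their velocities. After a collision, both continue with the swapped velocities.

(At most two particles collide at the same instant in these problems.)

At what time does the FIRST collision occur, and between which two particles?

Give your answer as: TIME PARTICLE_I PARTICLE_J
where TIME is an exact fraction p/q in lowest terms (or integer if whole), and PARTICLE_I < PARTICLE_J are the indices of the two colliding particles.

Pair (0,1): pos 6,7 vel 3,4 -> not approaching (rel speed -1 <= 0)
Pair (1,2): pos 7,18 vel 4,1 -> gap=11, closing at 3/unit, collide at t=11/3
Earliest collision: t=11/3 between 1 and 2

Answer: 11/3 1 2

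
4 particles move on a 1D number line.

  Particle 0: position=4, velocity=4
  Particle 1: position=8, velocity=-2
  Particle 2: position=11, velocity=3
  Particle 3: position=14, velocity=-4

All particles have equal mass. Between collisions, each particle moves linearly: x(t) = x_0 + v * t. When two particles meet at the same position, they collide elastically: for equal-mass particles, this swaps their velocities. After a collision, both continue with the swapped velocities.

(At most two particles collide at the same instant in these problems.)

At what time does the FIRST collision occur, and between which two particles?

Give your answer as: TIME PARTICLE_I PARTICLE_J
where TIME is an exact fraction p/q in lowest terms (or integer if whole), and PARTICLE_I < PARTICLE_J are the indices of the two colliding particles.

Answer: 3/7 2 3

Derivation:
Pair (0,1): pos 4,8 vel 4,-2 -> gap=4, closing at 6/unit, collide at t=2/3
Pair (1,2): pos 8,11 vel -2,3 -> not approaching (rel speed -5 <= 0)
Pair (2,3): pos 11,14 vel 3,-4 -> gap=3, closing at 7/unit, collide at t=3/7
Earliest collision: t=3/7 between 2 and 3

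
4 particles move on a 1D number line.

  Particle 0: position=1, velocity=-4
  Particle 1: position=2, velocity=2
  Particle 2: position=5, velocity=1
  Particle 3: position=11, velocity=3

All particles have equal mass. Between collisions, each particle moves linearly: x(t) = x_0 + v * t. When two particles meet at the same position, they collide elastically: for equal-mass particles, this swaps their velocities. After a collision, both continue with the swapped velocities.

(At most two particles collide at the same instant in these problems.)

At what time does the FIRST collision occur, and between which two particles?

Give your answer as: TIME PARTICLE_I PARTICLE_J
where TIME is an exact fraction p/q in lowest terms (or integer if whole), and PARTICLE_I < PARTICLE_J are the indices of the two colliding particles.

Answer: 3 1 2

Derivation:
Pair (0,1): pos 1,2 vel -4,2 -> not approaching (rel speed -6 <= 0)
Pair (1,2): pos 2,5 vel 2,1 -> gap=3, closing at 1/unit, collide at t=3
Pair (2,3): pos 5,11 vel 1,3 -> not approaching (rel speed -2 <= 0)
Earliest collision: t=3 between 1 and 2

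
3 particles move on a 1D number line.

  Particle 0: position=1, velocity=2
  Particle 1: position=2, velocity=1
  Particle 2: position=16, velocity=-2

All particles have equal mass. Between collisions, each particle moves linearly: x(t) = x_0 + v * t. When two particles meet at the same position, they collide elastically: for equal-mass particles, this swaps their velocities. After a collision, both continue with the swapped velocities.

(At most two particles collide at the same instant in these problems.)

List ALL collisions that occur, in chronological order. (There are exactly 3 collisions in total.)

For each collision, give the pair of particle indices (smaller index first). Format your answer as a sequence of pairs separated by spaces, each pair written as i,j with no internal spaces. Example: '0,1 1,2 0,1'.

Answer: 0,1 1,2 0,1

Derivation:
Collision at t=1: particles 0 and 1 swap velocities; positions: p0=3 p1=3 p2=14; velocities now: v0=1 v1=2 v2=-2
Collision at t=15/4: particles 1 and 2 swap velocities; positions: p0=23/4 p1=17/2 p2=17/2; velocities now: v0=1 v1=-2 v2=2
Collision at t=14/3: particles 0 and 1 swap velocities; positions: p0=20/3 p1=20/3 p2=31/3; velocities now: v0=-2 v1=1 v2=2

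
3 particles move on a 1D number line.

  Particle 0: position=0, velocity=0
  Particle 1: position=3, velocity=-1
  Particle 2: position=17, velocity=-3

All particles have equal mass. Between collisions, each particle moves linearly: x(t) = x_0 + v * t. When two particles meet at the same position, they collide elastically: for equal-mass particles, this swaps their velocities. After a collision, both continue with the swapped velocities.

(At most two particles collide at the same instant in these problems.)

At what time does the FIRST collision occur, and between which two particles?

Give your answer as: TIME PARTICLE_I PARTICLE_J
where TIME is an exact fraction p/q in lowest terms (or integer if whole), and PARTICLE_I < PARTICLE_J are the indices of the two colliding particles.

Pair (0,1): pos 0,3 vel 0,-1 -> gap=3, closing at 1/unit, collide at t=3
Pair (1,2): pos 3,17 vel -1,-3 -> gap=14, closing at 2/unit, collide at t=7
Earliest collision: t=3 between 0 and 1

Answer: 3 0 1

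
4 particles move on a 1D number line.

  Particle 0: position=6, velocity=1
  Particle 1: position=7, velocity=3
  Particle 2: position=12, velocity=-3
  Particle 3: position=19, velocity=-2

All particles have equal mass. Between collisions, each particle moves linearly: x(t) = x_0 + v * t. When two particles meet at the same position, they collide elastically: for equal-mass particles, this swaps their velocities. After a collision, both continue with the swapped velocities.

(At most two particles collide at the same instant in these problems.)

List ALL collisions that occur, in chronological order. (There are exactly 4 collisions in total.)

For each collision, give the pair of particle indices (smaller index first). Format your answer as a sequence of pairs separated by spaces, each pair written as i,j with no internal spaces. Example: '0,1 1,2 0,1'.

Answer: 1,2 0,1 2,3 1,2

Derivation:
Collision at t=5/6: particles 1 and 2 swap velocities; positions: p0=41/6 p1=19/2 p2=19/2 p3=52/3; velocities now: v0=1 v1=-3 v2=3 v3=-2
Collision at t=3/2: particles 0 and 1 swap velocities; positions: p0=15/2 p1=15/2 p2=23/2 p3=16; velocities now: v0=-3 v1=1 v2=3 v3=-2
Collision at t=12/5: particles 2 and 3 swap velocities; positions: p0=24/5 p1=42/5 p2=71/5 p3=71/5; velocities now: v0=-3 v1=1 v2=-2 v3=3
Collision at t=13/3: particles 1 and 2 swap velocities; positions: p0=-1 p1=31/3 p2=31/3 p3=20; velocities now: v0=-3 v1=-2 v2=1 v3=3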